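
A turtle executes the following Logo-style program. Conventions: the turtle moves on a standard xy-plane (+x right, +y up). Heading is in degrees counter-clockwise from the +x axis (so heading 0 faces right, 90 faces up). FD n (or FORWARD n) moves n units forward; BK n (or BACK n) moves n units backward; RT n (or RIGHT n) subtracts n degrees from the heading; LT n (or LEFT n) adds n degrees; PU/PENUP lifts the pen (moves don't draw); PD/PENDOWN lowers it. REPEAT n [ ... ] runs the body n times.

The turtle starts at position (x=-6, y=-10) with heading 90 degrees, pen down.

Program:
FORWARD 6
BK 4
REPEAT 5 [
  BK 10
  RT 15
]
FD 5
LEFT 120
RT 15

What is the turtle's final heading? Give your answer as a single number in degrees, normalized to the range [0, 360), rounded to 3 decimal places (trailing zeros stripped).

Answer: 120

Derivation:
Executing turtle program step by step:
Start: pos=(-6,-10), heading=90, pen down
FD 6: (-6,-10) -> (-6,-4) [heading=90, draw]
BK 4: (-6,-4) -> (-6,-8) [heading=90, draw]
REPEAT 5 [
  -- iteration 1/5 --
  BK 10: (-6,-8) -> (-6,-18) [heading=90, draw]
  RT 15: heading 90 -> 75
  -- iteration 2/5 --
  BK 10: (-6,-18) -> (-8.588,-27.659) [heading=75, draw]
  RT 15: heading 75 -> 60
  -- iteration 3/5 --
  BK 10: (-8.588,-27.659) -> (-13.588,-36.32) [heading=60, draw]
  RT 15: heading 60 -> 45
  -- iteration 4/5 --
  BK 10: (-13.588,-36.32) -> (-20.659,-43.391) [heading=45, draw]
  RT 15: heading 45 -> 30
  -- iteration 5/5 --
  BK 10: (-20.659,-43.391) -> (-29.32,-48.391) [heading=30, draw]
  RT 15: heading 30 -> 15
]
FD 5: (-29.32,-48.391) -> (-24.49,-47.096) [heading=15, draw]
LT 120: heading 15 -> 135
RT 15: heading 135 -> 120
Final: pos=(-24.49,-47.096), heading=120, 8 segment(s) drawn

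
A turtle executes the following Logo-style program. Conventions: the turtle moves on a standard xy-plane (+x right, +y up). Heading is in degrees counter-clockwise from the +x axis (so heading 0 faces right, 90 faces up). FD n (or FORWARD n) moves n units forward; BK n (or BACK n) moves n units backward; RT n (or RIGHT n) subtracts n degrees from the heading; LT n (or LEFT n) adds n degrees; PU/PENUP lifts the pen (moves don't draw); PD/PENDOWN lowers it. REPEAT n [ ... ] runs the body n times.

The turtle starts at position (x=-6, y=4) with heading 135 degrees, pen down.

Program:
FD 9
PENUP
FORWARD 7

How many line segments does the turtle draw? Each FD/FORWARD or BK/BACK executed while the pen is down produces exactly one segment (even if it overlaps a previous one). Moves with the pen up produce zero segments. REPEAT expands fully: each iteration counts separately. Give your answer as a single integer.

Executing turtle program step by step:
Start: pos=(-6,4), heading=135, pen down
FD 9: (-6,4) -> (-12.364,10.364) [heading=135, draw]
PU: pen up
FD 7: (-12.364,10.364) -> (-17.314,15.314) [heading=135, move]
Final: pos=(-17.314,15.314), heading=135, 1 segment(s) drawn
Segments drawn: 1

Answer: 1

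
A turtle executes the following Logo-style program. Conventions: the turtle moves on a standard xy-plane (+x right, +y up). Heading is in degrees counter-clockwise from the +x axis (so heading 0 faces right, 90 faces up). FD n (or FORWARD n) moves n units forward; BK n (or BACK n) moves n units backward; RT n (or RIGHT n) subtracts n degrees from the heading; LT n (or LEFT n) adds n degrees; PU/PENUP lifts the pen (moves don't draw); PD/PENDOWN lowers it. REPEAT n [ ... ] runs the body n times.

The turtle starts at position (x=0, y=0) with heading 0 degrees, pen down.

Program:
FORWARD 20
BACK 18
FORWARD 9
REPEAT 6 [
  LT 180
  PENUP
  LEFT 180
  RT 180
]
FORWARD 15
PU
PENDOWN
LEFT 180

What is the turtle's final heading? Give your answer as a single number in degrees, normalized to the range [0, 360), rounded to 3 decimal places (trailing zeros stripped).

Answer: 180

Derivation:
Executing turtle program step by step:
Start: pos=(0,0), heading=0, pen down
FD 20: (0,0) -> (20,0) [heading=0, draw]
BK 18: (20,0) -> (2,0) [heading=0, draw]
FD 9: (2,0) -> (11,0) [heading=0, draw]
REPEAT 6 [
  -- iteration 1/6 --
  LT 180: heading 0 -> 180
  PU: pen up
  LT 180: heading 180 -> 0
  RT 180: heading 0 -> 180
  -- iteration 2/6 --
  LT 180: heading 180 -> 0
  PU: pen up
  LT 180: heading 0 -> 180
  RT 180: heading 180 -> 0
  -- iteration 3/6 --
  LT 180: heading 0 -> 180
  PU: pen up
  LT 180: heading 180 -> 0
  RT 180: heading 0 -> 180
  -- iteration 4/6 --
  LT 180: heading 180 -> 0
  PU: pen up
  LT 180: heading 0 -> 180
  RT 180: heading 180 -> 0
  -- iteration 5/6 --
  LT 180: heading 0 -> 180
  PU: pen up
  LT 180: heading 180 -> 0
  RT 180: heading 0 -> 180
  -- iteration 6/6 --
  LT 180: heading 180 -> 0
  PU: pen up
  LT 180: heading 0 -> 180
  RT 180: heading 180 -> 0
]
FD 15: (11,0) -> (26,0) [heading=0, move]
PU: pen up
PD: pen down
LT 180: heading 0 -> 180
Final: pos=(26,0), heading=180, 3 segment(s) drawn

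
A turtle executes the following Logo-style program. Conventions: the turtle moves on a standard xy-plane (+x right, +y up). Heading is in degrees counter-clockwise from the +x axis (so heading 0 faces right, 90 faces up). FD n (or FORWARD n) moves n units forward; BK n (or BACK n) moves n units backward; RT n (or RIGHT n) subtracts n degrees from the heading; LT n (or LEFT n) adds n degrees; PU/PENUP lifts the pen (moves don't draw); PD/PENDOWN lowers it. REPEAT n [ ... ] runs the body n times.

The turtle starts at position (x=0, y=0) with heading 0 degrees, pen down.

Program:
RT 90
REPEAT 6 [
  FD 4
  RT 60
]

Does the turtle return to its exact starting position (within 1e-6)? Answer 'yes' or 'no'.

Answer: yes

Derivation:
Executing turtle program step by step:
Start: pos=(0,0), heading=0, pen down
RT 90: heading 0 -> 270
REPEAT 6 [
  -- iteration 1/6 --
  FD 4: (0,0) -> (0,-4) [heading=270, draw]
  RT 60: heading 270 -> 210
  -- iteration 2/6 --
  FD 4: (0,-4) -> (-3.464,-6) [heading=210, draw]
  RT 60: heading 210 -> 150
  -- iteration 3/6 --
  FD 4: (-3.464,-6) -> (-6.928,-4) [heading=150, draw]
  RT 60: heading 150 -> 90
  -- iteration 4/6 --
  FD 4: (-6.928,-4) -> (-6.928,0) [heading=90, draw]
  RT 60: heading 90 -> 30
  -- iteration 5/6 --
  FD 4: (-6.928,0) -> (-3.464,2) [heading=30, draw]
  RT 60: heading 30 -> 330
  -- iteration 6/6 --
  FD 4: (-3.464,2) -> (0,0) [heading=330, draw]
  RT 60: heading 330 -> 270
]
Final: pos=(0,0), heading=270, 6 segment(s) drawn

Start position: (0, 0)
Final position: (0, 0)
Distance = 0; < 1e-6 -> CLOSED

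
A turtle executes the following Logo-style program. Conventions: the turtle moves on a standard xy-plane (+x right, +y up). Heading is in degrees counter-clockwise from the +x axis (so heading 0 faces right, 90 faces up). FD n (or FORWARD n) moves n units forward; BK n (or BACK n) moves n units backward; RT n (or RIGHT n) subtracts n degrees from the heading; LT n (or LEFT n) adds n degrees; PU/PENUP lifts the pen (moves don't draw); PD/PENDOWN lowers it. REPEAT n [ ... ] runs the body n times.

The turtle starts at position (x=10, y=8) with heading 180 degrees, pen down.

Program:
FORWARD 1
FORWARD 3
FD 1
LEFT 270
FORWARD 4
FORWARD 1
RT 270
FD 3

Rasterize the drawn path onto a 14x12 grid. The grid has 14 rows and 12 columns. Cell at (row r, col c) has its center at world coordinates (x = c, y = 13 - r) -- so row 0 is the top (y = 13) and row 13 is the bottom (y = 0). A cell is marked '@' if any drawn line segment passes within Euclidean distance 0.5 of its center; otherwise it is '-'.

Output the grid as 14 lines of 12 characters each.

Answer: --@@@@------
-----@------
-----@------
-----@------
-----@------
-----@@@@@@-
------------
------------
------------
------------
------------
------------
------------
------------

Derivation:
Segment 0: (10,8) -> (9,8)
Segment 1: (9,8) -> (6,8)
Segment 2: (6,8) -> (5,8)
Segment 3: (5,8) -> (5,12)
Segment 4: (5,12) -> (5,13)
Segment 5: (5,13) -> (2,13)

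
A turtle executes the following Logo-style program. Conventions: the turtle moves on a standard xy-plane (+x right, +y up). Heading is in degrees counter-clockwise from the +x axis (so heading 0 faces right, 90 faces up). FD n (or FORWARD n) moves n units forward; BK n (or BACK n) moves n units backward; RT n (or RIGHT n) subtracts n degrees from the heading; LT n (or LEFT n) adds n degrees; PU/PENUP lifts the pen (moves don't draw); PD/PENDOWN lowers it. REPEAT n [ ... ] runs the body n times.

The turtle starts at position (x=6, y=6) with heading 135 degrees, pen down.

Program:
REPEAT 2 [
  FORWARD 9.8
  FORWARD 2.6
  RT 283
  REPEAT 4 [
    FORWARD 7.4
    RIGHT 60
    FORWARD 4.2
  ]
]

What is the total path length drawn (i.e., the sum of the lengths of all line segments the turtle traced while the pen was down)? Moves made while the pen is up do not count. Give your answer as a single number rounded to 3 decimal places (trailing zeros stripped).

Executing turtle program step by step:
Start: pos=(6,6), heading=135, pen down
REPEAT 2 [
  -- iteration 1/2 --
  FD 9.8: (6,6) -> (-0.93,12.93) [heading=135, draw]
  FD 2.6: (-0.93,12.93) -> (-2.768,14.768) [heading=135, draw]
  RT 283: heading 135 -> 212
  REPEAT 4 [
    -- iteration 1/4 --
    FD 7.4: (-2.768,14.768) -> (-9.044,10.847) [heading=212, draw]
    RT 60: heading 212 -> 152
    FD 4.2: (-9.044,10.847) -> (-12.752,12.819) [heading=152, draw]
    -- iteration 2/4 --
    FD 7.4: (-12.752,12.819) -> (-19.286,16.293) [heading=152, draw]
    RT 60: heading 152 -> 92
    FD 4.2: (-19.286,16.293) -> (-19.432,20.49) [heading=92, draw]
    -- iteration 3/4 --
    FD 7.4: (-19.432,20.49) -> (-19.691,27.886) [heading=92, draw]
    RT 60: heading 92 -> 32
    FD 4.2: (-19.691,27.886) -> (-16.129,30.111) [heading=32, draw]
    -- iteration 4/4 --
    FD 7.4: (-16.129,30.111) -> (-9.853,34.033) [heading=32, draw]
    RT 60: heading 32 -> 332
    FD 4.2: (-9.853,34.033) -> (-6.145,32.061) [heading=332, draw]
  ]
  -- iteration 2/2 --
  FD 9.8: (-6.145,32.061) -> (2.508,27.46) [heading=332, draw]
  FD 2.6: (2.508,27.46) -> (4.804,26.239) [heading=332, draw]
  RT 283: heading 332 -> 49
  REPEAT 4 [
    -- iteration 1/4 --
    FD 7.4: (4.804,26.239) -> (9.658,31.824) [heading=49, draw]
    RT 60: heading 49 -> 349
    FD 4.2: (9.658,31.824) -> (13.781,31.023) [heading=349, draw]
    -- iteration 2/4 --
    FD 7.4: (13.781,31.023) -> (21.045,29.611) [heading=349, draw]
    RT 60: heading 349 -> 289
    FD 4.2: (21.045,29.611) -> (22.413,25.64) [heading=289, draw]
    -- iteration 3/4 --
    FD 7.4: (22.413,25.64) -> (24.822,18.643) [heading=289, draw]
    RT 60: heading 289 -> 229
    FD 4.2: (24.822,18.643) -> (22.066,15.473) [heading=229, draw]
    -- iteration 4/4 --
    FD 7.4: (22.066,15.473) -> (17.212,9.888) [heading=229, draw]
    RT 60: heading 229 -> 169
    FD 4.2: (17.212,9.888) -> (13.089,10.69) [heading=169, draw]
  ]
]
Final: pos=(13.089,10.69), heading=169, 20 segment(s) drawn

Segment lengths:
  seg 1: (6,6) -> (-0.93,12.93), length = 9.8
  seg 2: (-0.93,12.93) -> (-2.768,14.768), length = 2.6
  seg 3: (-2.768,14.768) -> (-9.044,10.847), length = 7.4
  seg 4: (-9.044,10.847) -> (-12.752,12.819), length = 4.2
  seg 5: (-12.752,12.819) -> (-19.286,16.293), length = 7.4
  seg 6: (-19.286,16.293) -> (-19.432,20.49), length = 4.2
  seg 7: (-19.432,20.49) -> (-19.691,27.886), length = 7.4
  seg 8: (-19.691,27.886) -> (-16.129,30.111), length = 4.2
  seg 9: (-16.129,30.111) -> (-9.853,34.033), length = 7.4
  seg 10: (-9.853,34.033) -> (-6.145,32.061), length = 4.2
  seg 11: (-6.145,32.061) -> (2.508,27.46), length = 9.8
  seg 12: (2.508,27.46) -> (4.804,26.239), length = 2.6
  seg 13: (4.804,26.239) -> (9.658,31.824), length = 7.4
  seg 14: (9.658,31.824) -> (13.781,31.023), length = 4.2
  seg 15: (13.781,31.023) -> (21.045,29.611), length = 7.4
  seg 16: (21.045,29.611) -> (22.413,25.64), length = 4.2
  seg 17: (22.413,25.64) -> (24.822,18.643), length = 7.4
  seg 18: (24.822,18.643) -> (22.066,15.473), length = 4.2
  seg 19: (22.066,15.473) -> (17.212,9.888), length = 7.4
  seg 20: (17.212,9.888) -> (13.089,10.69), length = 4.2
Total = 117.6

Answer: 117.6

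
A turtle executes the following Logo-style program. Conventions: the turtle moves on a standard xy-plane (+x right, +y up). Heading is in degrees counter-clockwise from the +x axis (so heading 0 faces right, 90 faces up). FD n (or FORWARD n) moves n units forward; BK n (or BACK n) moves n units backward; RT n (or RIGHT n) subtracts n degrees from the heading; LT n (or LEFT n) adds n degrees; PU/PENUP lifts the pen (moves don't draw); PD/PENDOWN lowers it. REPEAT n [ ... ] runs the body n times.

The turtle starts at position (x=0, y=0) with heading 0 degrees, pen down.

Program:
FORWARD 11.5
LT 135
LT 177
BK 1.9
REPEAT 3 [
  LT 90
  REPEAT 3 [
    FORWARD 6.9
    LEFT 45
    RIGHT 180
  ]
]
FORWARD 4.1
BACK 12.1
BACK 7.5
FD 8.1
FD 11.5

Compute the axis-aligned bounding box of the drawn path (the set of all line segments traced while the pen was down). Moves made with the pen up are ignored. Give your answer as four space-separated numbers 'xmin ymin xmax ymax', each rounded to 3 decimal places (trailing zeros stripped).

Answer: 0 -8.939 15.356 11.518

Derivation:
Executing turtle program step by step:
Start: pos=(0,0), heading=0, pen down
FD 11.5: (0,0) -> (11.5,0) [heading=0, draw]
LT 135: heading 0 -> 135
LT 177: heading 135 -> 312
BK 1.9: (11.5,0) -> (10.229,1.412) [heading=312, draw]
REPEAT 3 [
  -- iteration 1/3 --
  LT 90: heading 312 -> 42
  REPEAT 3 [
    -- iteration 1/3 --
    FD 6.9: (10.229,1.412) -> (15.356,6.029) [heading=42, draw]
    LT 45: heading 42 -> 87
    RT 180: heading 87 -> 267
    -- iteration 2/3 --
    FD 6.9: (15.356,6.029) -> (14.995,-0.862) [heading=267, draw]
    LT 45: heading 267 -> 312
    RT 180: heading 312 -> 132
    -- iteration 3/3 --
    FD 6.9: (14.995,-0.862) -> (10.378,4.266) [heading=132, draw]
    LT 45: heading 132 -> 177
    RT 180: heading 177 -> 357
  ]
  -- iteration 2/3 --
  LT 90: heading 357 -> 87
  REPEAT 3 [
    -- iteration 1/3 --
    FD 6.9: (10.378,4.266) -> (10.739,11.157) [heading=87, draw]
    LT 45: heading 87 -> 132
    RT 180: heading 132 -> 312
    -- iteration 2/3 --
    FD 6.9: (10.739,11.157) -> (15.356,6.029) [heading=312, draw]
    LT 45: heading 312 -> 357
    RT 180: heading 357 -> 177
    -- iteration 3/3 --
    FD 6.9: (15.356,6.029) -> (8.466,6.39) [heading=177, draw]
    LT 45: heading 177 -> 222
    RT 180: heading 222 -> 42
  ]
  -- iteration 3/3 --
  LT 90: heading 42 -> 132
  REPEAT 3 [
    -- iteration 1/3 --
    FD 6.9: (8.466,6.39) -> (3.849,11.518) [heading=132, draw]
    LT 45: heading 132 -> 177
    RT 180: heading 177 -> 357
    -- iteration 2/3 --
    FD 6.9: (3.849,11.518) -> (10.739,11.157) [heading=357, draw]
    LT 45: heading 357 -> 42
    RT 180: heading 42 -> 222
    -- iteration 3/3 --
    FD 6.9: (10.739,11.157) -> (5.612,6.54) [heading=222, draw]
    LT 45: heading 222 -> 267
    RT 180: heading 267 -> 87
  ]
]
FD 4.1: (5.612,6.54) -> (5.826,10.634) [heading=87, draw]
BK 12.1: (5.826,10.634) -> (5.193,-1.449) [heading=87, draw]
BK 7.5: (5.193,-1.449) -> (4.8,-8.939) [heading=87, draw]
FD 8.1: (4.8,-8.939) -> (5.224,-0.85) [heading=87, draw]
FD 11.5: (5.224,-0.85) -> (5.826,10.634) [heading=87, draw]
Final: pos=(5.826,10.634), heading=87, 16 segment(s) drawn

Segment endpoints: x in {0, 3.849, 4.8, 5.193, 5.224, 5.612, 5.826, 8.466, 10.229, 10.378, 10.739, 10.739, 11.5, 14.995, 15.356, 15.356}, y in {-8.939, -1.449, -0.862, -0.85, 0, 1.412, 4.266, 6.029, 6.39, 6.54, 10.634, 10.634, 11.157, 11.157, 11.518}
xmin=0, ymin=-8.939, xmax=15.356, ymax=11.518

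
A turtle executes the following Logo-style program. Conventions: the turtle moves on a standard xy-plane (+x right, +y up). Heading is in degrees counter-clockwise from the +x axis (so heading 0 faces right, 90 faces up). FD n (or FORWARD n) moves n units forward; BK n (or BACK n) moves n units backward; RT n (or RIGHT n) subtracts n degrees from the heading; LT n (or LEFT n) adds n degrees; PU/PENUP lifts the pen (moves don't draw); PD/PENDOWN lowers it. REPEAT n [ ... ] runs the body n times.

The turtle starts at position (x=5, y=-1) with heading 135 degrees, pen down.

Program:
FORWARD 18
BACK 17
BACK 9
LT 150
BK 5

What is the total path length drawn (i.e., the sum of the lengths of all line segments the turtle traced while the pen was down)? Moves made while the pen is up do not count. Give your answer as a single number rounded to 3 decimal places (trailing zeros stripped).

Executing turtle program step by step:
Start: pos=(5,-1), heading=135, pen down
FD 18: (5,-1) -> (-7.728,11.728) [heading=135, draw]
BK 17: (-7.728,11.728) -> (4.293,-0.293) [heading=135, draw]
BK 9: (4.293,-0.293) -> (10.657,-6.657) [heading=135, draw]
LT 150: heading 135 -> 285
BK 5: (10.657,-6.657) -> (9.363,-1.827) [heading=285, draw]
Final: pos=(9.363,-1.827), heading=285, 4 segment(s) drawn

Segment lengths:
  seg 1: (5,-1) -> (-7.728,11.728), length = 18
  seg 2: (-7.728,11.728) -> (4.293,-0.293), length = 17
  seg 3: (4.293,-0.293) -> (10.657,-6.657), length = 9
  seg 4: (10.657,-6.657) -> (9.363,-1.827), length = 5
Total = 49

Answer: 49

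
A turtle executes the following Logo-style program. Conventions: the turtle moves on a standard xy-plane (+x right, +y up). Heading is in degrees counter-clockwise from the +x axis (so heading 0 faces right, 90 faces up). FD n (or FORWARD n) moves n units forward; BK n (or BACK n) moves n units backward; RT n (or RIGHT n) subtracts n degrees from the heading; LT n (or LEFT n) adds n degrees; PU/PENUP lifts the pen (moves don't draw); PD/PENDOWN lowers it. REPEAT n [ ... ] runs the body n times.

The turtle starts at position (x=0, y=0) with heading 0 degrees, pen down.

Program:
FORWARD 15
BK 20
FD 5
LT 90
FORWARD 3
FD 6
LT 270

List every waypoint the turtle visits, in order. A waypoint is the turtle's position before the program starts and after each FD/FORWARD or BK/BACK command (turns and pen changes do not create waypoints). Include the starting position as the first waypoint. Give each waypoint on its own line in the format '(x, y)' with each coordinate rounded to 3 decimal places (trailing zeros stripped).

Executing turtle program step by step:
Start: pos=(0,0), heading=0, pen down
FD 15: (0,0) -> (15,0) [heading=0, draw]
BK 20: (15,0) -> (-5,0) [heading=0, draw]
FD 5: (-5,0) -> (0,0) [heading=0, draw]
LT 90: heading 0 -> 90
FD 3: (0,0) -> (0,3) [heading=90, draw]
FD 6: (0,3) -> (0,9) [heading=90, draw]
LT 270: heading 90 -> 0
Final: pos=(0,9), heading=0, 5 segment(s) drawn
Waypoints (6 total):
(0, 0)
(15, 0)
(-5, 0)
(0, 0)
(0, 3)
(0, 9)

Answer: (0, 0)
(15, 0)
(-5, 0)
(0, 0)
(0, 3)
(0, 9)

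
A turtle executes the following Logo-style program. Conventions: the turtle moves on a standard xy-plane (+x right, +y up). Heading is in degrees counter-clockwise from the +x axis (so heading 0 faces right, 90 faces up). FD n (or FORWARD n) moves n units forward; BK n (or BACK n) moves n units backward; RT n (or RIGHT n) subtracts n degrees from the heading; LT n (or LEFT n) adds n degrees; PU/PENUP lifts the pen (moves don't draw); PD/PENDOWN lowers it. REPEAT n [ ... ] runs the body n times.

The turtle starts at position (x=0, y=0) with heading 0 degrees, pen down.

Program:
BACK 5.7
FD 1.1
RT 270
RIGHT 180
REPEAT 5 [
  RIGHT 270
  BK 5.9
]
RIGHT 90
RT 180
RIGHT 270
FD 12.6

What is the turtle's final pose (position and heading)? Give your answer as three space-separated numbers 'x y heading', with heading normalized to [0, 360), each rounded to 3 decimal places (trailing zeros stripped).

Answer: -23.1 0 180

Derivation:
Executing turtle program step by step:
Start: pos=(0,0), heading=0, pen down
BK 5.7: (0,0) -> (-5.7,0) [heading=0, draw]
FD 1.1: (-5.7,0) -> (-4.6,0) [heading=0, draw]
RT 270: heading 0 -> 90
RT 180: heading 90 -> 270
REPEAT 5 [
  -- iteration 1/5 --
  RT 270: heading 270 -> 0
  BK 5.9: (-4.6,0) -> (-10.5,0) [heading=0, draw]
  -- iteration 2/5 --
  RT 270: heading 0 -> 90
  BK 5.9: (-10.5,0) -> (-10.5,-5.9) [heading=90, draw]
  -- iteration 3/5 --
  RT 270: heading 90 -> 180
  BK 5.9: (-10.5,-5.9) -> (-4.6,-5.9) [heading=180, draw]
  -- iteration 4/5 --
  RT 270: heading 180 -> 270
  BK 5.9: (-4.6,-5.9) -> (-4.6,0) [heading=270, draw]
  -- iteration 5/5 --
  RT 270: heading 270 -> 0
  BK 5.9: (-4.6,0) -> (-10.5,0) [heading=0, draw]
]
RT 90: heading 0 -> 270
RT 180: heading 270 -> 90
RT 270: heading 90 -> 180
FD 12.6: (-10.5,0) -> (-23.1,0) [heading=180, draw]
Final: pos=(-23.1,0), heading=180, 8 segment(s) drawn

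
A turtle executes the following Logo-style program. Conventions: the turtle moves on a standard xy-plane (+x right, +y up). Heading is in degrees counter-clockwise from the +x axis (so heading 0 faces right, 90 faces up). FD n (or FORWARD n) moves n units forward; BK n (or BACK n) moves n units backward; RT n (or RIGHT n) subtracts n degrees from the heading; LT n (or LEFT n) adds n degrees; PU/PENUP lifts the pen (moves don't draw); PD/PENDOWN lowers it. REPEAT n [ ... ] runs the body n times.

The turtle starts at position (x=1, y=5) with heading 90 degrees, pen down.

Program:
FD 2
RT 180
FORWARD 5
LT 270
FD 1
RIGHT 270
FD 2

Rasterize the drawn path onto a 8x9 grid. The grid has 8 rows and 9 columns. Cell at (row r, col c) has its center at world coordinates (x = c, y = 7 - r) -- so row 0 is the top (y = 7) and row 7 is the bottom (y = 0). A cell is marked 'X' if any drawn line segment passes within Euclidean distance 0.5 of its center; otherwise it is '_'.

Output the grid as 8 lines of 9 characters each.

Answer: _X_______
_X_______
_X_______
_X_______
_X_______
XX_______
X________
X________

Derivation:
Segment 0: (1,5) -> (1,7)
Segment 1: (1,7) -> (1,2)
Segment 2: (1,2) -> (0,2)
Segment 3: (0,2) -> (0,0)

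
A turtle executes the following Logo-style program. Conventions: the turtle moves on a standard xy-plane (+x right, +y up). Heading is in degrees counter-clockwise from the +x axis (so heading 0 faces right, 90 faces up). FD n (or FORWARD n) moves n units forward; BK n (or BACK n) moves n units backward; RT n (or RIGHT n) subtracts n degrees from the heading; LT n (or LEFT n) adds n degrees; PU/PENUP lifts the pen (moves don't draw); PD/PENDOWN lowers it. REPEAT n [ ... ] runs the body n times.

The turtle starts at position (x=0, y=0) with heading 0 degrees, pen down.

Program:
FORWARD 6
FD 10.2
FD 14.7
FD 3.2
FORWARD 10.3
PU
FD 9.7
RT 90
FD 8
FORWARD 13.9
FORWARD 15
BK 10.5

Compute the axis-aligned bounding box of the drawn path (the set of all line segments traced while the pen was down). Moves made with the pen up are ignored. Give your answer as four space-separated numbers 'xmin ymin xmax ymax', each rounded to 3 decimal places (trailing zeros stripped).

Answer: 0 0 44.4 0

Derivation:
Executing turtle program step by step:
Start: pos=(0,0), heading=0, pen down
FD 6: (0,0) -> (6,0) [heading=0, draw]
FD 10.2: (6,0) -> (16.2,0) [heading=0, draw]
FD 14.7: (16.2,0) -> (30.9,0) [heading=0, draw]
FD 3.2: (30.9,0) -> (34.1,0) [heading=0, draw]
FD 10.3: (34.1,0) -> (44.4,0) [heading=0, draw]
PU: pen up
FD 9.7: (44.4,0) -> (54.1,0) [heading=0, move]
RT 90: heading 0 -> 270
FD 8: (54.1,0) -> (54.1,-8) [heading=270, move]
FD 13.9: (54.1,-8) -> (54.1,-21.9) [heading=270, move]
FD 15: (54.1,-21.9) -> (54.1,-36.9) [heading=270, move]
BK 10.5: (54.1,-36.9) -> (54.1,-26.4) [heading=270, move]
Final: pos=(54.1,-26.4), heading=270, 5 segment(s) drawn

Segment endpoints: x in {0, 6, 16.2, 30.9, 34.1, 44.4}, y in {0}
xmin=0, ymin=0, xmax=44.4, ymax=0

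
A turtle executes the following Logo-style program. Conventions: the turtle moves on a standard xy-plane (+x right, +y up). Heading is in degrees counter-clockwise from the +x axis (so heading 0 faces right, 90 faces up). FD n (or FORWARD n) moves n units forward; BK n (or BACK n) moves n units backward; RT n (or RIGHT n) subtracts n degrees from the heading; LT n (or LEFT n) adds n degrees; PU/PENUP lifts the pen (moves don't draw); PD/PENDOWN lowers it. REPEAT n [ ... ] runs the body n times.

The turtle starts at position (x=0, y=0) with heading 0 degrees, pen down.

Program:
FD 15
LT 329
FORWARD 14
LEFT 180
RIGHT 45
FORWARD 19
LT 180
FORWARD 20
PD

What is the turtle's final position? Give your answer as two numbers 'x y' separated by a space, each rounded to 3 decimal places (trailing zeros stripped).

Answer: 27.242 -8.181

Derivation:
Executing turtle program step by step:
Start: pos=(0,0), heading=0, pen down
FD 15: (0,0) -> (15,0) [heading=0, draw]
LT 329: heading 0 -> 329
FD 14: (15,0) -> (27,-7.211) [heading=329, draw]
LT 180: heading 329 -> 149
RT 45: heading 149 -> 104
FD 19: (27,-7.211) -> (22.404,11.225) [heading=104, draw]
LT 180: heading 104 -> 284
FD 20: (22.404,11.225) -> (27.242,-8.181) [heading=284, draw]
PD: pen down
Final: pos=(27.242,-8.181), heading=284, 4 segment(s) drawn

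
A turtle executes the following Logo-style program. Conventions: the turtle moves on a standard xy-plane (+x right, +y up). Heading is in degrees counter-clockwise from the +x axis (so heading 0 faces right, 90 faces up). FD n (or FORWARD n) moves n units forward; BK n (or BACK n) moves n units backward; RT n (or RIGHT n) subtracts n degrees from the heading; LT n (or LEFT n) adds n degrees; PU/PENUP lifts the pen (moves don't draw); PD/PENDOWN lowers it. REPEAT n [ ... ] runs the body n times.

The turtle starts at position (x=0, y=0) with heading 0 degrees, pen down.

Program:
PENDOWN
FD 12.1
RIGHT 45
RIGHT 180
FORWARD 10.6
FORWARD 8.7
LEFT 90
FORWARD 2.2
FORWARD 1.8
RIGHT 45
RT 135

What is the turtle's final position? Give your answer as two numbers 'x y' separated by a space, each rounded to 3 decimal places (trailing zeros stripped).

Executing turtle program step by step:
Start: pos=(0,0), heading=0, pen down
PD: pen down
FD 12.1: (0,0) -> (12.1,0) [heading=0, draw]
RT 45: heading 0 -> 315
RT 180: heading 315 -> 135
FD 10.6: (12.1,0) -> (4.605,7.495) [heading=135, draw]
FD 8.7: (4.605,7.495) -> (-1.547,13.647) [heading=135, draw]
LT 90: heading 135 -> 225
FD 2.2: (-1.547,13.647) -> (-3.103,12.092) [heading=225, draw]
FD 1.8: (-3.103,12.092) -> (-4.376,10.819) [heading=225, draw]
RT 45: heading 225 -> 180
RT 135: heading 180 -> 45
Final: pos=(-4.376,10.819), heading=45, 5 segment(s) drawn

Answer: -4.376 10.819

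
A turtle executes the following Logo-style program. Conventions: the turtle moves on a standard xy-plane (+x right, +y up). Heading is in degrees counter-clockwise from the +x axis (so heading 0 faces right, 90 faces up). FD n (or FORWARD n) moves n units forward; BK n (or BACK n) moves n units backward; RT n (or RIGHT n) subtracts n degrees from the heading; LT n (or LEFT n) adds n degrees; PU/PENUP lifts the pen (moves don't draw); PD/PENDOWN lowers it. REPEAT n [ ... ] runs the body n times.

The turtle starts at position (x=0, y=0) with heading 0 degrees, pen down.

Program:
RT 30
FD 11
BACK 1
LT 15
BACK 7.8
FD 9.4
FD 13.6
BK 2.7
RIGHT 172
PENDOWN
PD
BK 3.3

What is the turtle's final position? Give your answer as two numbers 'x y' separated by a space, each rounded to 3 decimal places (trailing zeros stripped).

Answer: 24.01 -8.637

Derivation:
Executing turtle program step by step:
Start: pos=(0,0), heading=0, pen down
RT 30: heading 0 -> 330
FD 11: (0,0) -> (9.526,-5.5) [heading=330, draw]
BK 1: (9.526,-5.5) -> (8.66,-5) [heading=330, draw]
LT 15: heading 330 -> 345
BK 7.8: (8.66,-5) -> (1.126,-2.981) [heading=345, draw]
FD 9.4: (1.126,-2.981) -> (10.206,-5.414) [heading=345, draw]
FD 13.6: (10.206,-5.414) -> (23.342,-8.934) [heading=345, draw]
BK 2.7: (23.342,-8.934) -> (20.734,-8.235) [heading=345, draw]
RT 172: heading 345 -> 173
PD: pen down
PD: pen down
BK 3.3: (20.734,-8.235) -> (24.01,-8.637) [heading=173, draw]
Final: pos=(24.01,-8.637), heading=173, 7 segment(s) drawn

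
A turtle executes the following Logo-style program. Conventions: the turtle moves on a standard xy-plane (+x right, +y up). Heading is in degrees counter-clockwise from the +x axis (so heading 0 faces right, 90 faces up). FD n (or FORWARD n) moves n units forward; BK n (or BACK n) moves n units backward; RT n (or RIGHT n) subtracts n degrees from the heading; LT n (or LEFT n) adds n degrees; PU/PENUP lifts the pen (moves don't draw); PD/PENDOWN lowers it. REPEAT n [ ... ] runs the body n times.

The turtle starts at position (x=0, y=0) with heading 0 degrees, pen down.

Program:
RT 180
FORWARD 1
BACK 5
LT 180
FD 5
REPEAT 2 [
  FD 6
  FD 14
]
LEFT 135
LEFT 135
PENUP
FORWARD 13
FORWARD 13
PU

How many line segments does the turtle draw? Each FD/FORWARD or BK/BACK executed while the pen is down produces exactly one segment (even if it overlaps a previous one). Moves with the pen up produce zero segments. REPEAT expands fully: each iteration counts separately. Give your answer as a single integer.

Answer: 7

Derivation:
Executing turtle program step by step:
Start: pos=(0,0), heading=0, pen down
RT 180: heading 0 -> 180
FD 1: (0,0) -> (-1,0) [heading=180, draw]
BK 5: (-1,0) -> (4,0) [heading=180, draw]
LT 180: heading 180 -> 0
FD 5: (4,0) -> (9,0) [heading=0, draw]
REPEAT 2 [
  -- iteration 1/2 --
  FD 6: (9,0) -> (15,0) [heading=0, draw]
  FD 14: (15,0) -> (29,0) [heading=0, draw]
  -- iteration 2/2 --
  FD 6: (29,0) -> (35,0) [heading=0, draw]
  FD 14: (35,0) -> (49,0) [heading=0, draw]
]
LT 135: heading 0 -> 135
LT 135: heading 135 -> 270
PU: pen up
FD 13: (49,0) -> (49,-13) [heading=270, move]
FD 13: (49,-13) -> (49,-26) [heading=270, move]
PU: pen up
Final: pos=(49,-26), heading=270, 7 segment(s) drawn
Segments drawn: 7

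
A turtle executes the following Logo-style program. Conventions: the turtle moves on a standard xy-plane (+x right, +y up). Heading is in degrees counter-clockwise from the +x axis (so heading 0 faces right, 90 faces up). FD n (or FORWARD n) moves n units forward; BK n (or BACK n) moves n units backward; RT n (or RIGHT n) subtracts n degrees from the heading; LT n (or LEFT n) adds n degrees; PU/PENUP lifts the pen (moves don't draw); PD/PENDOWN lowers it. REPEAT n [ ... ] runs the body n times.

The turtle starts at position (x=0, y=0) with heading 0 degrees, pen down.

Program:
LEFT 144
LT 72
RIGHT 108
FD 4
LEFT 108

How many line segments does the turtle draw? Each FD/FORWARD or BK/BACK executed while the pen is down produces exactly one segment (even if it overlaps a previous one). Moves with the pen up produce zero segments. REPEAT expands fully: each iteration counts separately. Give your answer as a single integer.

Executing turtle program step by step:
Start: pos=(0,0), heading=0, pen down
LT 144: heading 0 -> 144
LT 72: heading 144 -> 216
RT 108: heading 216 -> 108
FD 4: (0,0) -> (-1.236,3.804) [heading=108, draw]
LT 108: heading 108 -> 216
Final: pos=(-1.236,3.804), heading=216, 1 segment(s) drawn
Segments drawn: 1

Answer: 1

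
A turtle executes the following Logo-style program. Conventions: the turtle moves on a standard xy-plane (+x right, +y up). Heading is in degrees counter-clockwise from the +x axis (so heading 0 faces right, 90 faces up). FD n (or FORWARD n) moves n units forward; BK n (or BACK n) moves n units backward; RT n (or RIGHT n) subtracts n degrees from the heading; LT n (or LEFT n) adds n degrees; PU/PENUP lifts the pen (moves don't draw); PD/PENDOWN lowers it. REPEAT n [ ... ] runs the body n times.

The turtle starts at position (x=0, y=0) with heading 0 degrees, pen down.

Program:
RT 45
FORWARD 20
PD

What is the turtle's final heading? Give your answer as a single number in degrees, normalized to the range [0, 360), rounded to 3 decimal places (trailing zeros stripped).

Answer: 315

Derivation:
Executing turtle program step by step:
Start: pos=(0,0), heading=0, pen down
RT 45: heading 0 -> 315
FD 20: (0,0) -> (14.142,-14.142) [heading=315, draw]
PD: pen down
Final: pos=(14.142,-14.142), heading=315, 1 segment(s) drawn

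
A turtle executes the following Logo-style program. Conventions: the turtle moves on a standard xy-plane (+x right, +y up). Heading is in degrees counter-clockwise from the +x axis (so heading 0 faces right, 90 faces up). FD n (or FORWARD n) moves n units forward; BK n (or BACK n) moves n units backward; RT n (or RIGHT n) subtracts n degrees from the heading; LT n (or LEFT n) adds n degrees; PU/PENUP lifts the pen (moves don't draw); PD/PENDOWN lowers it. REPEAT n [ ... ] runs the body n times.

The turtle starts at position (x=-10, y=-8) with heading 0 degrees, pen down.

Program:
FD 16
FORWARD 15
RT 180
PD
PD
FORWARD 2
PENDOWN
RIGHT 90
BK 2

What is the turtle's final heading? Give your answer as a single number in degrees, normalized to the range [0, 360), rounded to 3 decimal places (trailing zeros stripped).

Answer: 90

Derivation:
Executing turtle program step by step:
Start: pos=(-10,-8), heading=0, pen down
FD 16: (-10,-8) -> (6,-8) [heading=0, draw]
FD 15: (6,-8) -> (21,-8) [heading=0, draw]
RT 180: heading 0 -> 180
PD: pen down
PD: pen down
FD 2: (21,-8) -> (19,-8) [heading=180, draw]
PD: pen down
RT 90: heading 180 -> 90
BK 2: (19,-8) -> (19,-10) [heading=90, draw]
Final: pos=(19,-10), heading=90, 4 segment(s) drawn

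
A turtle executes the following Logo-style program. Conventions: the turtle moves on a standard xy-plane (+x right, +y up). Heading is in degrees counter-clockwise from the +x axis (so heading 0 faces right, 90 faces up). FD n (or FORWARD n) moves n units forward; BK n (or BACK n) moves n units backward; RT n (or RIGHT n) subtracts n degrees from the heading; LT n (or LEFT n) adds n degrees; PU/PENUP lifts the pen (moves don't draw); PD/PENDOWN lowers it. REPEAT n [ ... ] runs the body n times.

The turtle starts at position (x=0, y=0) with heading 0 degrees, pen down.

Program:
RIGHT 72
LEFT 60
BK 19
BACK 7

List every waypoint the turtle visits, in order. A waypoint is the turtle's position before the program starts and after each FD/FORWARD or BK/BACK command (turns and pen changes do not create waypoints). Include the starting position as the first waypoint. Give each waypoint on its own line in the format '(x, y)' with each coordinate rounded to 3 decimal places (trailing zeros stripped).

Answer: (0, 0)
(-18.585, 3.95)
(-25.432, 5.406)

Derivation:
Executing turtle program step by step:
Start: pos=(0,0), heading=0, pen down
RT 72: heading 0 -> 288
LT 60: heading 288 -> 348
BK 19: (0,0) -> (-18.585,3.95) [heading=348, draw]
BK 7: (-18.585,3.95) -> (-25.432,5.406) [heading=348, draw]
Final: pos=(-25.432,5.406), heading=348, 2 segment(s) drawn
Waypoints (3 total):
(0, 0)
(-18.585, 3.95)
(-25.432, 5.406)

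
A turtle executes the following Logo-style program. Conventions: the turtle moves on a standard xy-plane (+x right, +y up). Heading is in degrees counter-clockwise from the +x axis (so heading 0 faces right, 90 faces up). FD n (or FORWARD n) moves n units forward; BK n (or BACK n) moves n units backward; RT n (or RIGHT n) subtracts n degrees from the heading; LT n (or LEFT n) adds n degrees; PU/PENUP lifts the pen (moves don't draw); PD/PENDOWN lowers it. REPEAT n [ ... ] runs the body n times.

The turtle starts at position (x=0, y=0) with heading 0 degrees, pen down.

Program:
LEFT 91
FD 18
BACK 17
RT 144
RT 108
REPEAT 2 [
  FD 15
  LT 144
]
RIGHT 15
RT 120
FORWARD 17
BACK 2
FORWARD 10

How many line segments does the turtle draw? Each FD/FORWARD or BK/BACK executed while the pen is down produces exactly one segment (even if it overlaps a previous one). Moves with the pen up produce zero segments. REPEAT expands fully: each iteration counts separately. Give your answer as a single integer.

Answer: 7

Derivation:
Executing turtle program step by step:
Start: pos=(0,0), heading=0, pen down
LT 91: heading 0 -> 91
FD 18: (0,0) -> (-0.314,17.997) [heading=91, draw]
BK 17: (-0.314,17.997) -> (-0.017,1) [heading=91, draw]
RT 144: heading 91 -> 307
RT 108: heading 307 -> 199
REPEAT 2 [
  -- iteration 1/2 --
  FD 15: (-0.017,1) -> (-14.2,-3.884) [heading=199, draw]
  LT 144: heading 199 -> 343
  -- iteration 2/2 --
  FD 15: (-14.2,-3.884) -> (0.144,-8.269) [heading=343, draw]
  LT 144: heading 343 -> 127
]
RT 15: heading 127 -> 112
RT 120: heading 112 -> 352
FD 17: (0.144,-8.269) -> (16.979,-10.635) [heading=352, draw]
BK 2: (16.979,-10.635) -> (14.998,-10.357) [heading=352, draw]
FD 10: (14.998,-10.357) -> (24.901,-11.749) [heading=352, draw]
Final: pos=(24.901,-11.749), heading=352, 7 segment(s) drawn
Segments drawn: 7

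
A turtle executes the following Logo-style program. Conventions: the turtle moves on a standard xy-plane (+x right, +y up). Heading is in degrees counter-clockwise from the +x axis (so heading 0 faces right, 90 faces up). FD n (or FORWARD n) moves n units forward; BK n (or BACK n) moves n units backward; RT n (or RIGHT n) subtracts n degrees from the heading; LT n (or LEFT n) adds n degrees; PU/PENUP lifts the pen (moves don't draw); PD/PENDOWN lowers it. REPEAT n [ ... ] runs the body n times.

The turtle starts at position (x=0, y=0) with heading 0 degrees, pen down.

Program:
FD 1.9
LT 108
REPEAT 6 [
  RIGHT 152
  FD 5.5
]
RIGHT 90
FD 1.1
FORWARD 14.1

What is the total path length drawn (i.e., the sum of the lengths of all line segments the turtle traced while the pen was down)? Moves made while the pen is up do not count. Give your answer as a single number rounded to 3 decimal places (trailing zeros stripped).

Executing turtle program step by step:
Start: pos=(0,0), heading=0, pen down
FD 1.9: (0,0) -> (1.9,0) [heading=0, draw]
LT 108: heading 0 -> 108
REPEAT 6 [
  -- iteration 1/6 --
  RT 152: heading 108 -> 316
  FD 5.5: (1.9,0) -> (5.856,-3.821) [heading=316, draw]
  -- iteration 2/6 --
  RT 152: heading 316 -> 164
  FD 5.5: (5.856,-3.821) -> (0.569,-2.305) [heading=164, draw]
  -- iteration 3/6 --
  RT 152: heading 164 -> 12
  FD 5.5: (0.569,-2.305) -> (5.949,-1.161) [heading=12, draw]
  -- iteration 4/6 --
  RT 152: heading 12 -> 220
  FD 5.5: (5.949,-1.161) -> (1.736,-4.696) [heading=220, draw]
  -- iteration 5/6 --
  RT 152: heading 220 -> 68
  FD 5.5: (1.736,-4.696) -> (3.796,0.403) [heading=68, draw]
  -- iteration 6/6 --
  RT 152: heading 68 -> 276
  FD 5.5: (3.796,0.403) -> (4.371,-5.067) [heading=276, draw]
]
RT 90: heading 276 -> 186
FD 1.1: (4.371,-5.067) -> (3.277,-5.182) [heading=186, draw]
FD 14.1: (3.277,-5.182) -> (-10.745,-6.656) [heading=186, draw]
Final: pos=(-10.745,-6.656), heading=186, 9 segment(s) drawn

Segment lengths:
  seg 1: (0,0) -> (1.9,0), length = 1.9
  seg 2: (1.9,0) -> (5.856,-3.821), length = 5.5
  seg 3: (5.856,-3.821) -> (0.569,-2.305), length = 5.5
  seg 4: (0.569,-2.305) -> (5.949,-1.161), length = 5.5
  seg 5: (5.949,-1.161) -> (1.736,-4.696), length = 5.5
  seg 6: (1.736,-4.696) -> (3.796,0.403), length = 5.5
  seg 7: (3.796,0.403) -> (4.371,-5.067), length = 5.5
  seg 8: (4.371,-5.067) -> (3.277,-5.182), length = 1.1
  seg 9: (3.277,-5.182) -> (-10.745,-6.656), length = 14.1
Total = 50.1

Answer: 50.1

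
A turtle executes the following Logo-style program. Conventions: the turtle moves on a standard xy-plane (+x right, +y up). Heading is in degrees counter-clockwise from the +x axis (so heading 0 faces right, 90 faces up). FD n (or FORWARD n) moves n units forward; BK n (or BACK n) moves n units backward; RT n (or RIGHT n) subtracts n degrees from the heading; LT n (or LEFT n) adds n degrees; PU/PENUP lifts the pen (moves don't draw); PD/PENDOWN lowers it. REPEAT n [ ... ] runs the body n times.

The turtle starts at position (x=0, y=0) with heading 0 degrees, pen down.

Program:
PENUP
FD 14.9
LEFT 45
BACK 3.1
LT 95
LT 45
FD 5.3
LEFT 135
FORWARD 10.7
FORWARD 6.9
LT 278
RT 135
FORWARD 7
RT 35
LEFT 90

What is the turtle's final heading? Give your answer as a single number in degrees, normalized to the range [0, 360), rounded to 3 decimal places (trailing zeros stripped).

Answer: 158

Derivation:
Executing turtle program step by step:
Start: pos=(0,0), heading=0, pen down
PU: pen up
FD 14.9: (0,0) -> (14.9,0) [heading=0, move]
LT 45: heading 0 -> 45
BK 3.1: (14.9,0) -> (12.708,-2.192) [heading=45, move]
LT 95: heading 45 -> 140
LT 45: heading 140 -> 185
FD 5.3: (12.708,-2.192) -> (7.428,-2.654) [heading=185, move]
LT 135: heading 185 -> 320
FD 10.7: (7.428,-2.654) -> (15.625,-9.532) [heading=320, move]
FD 6.9: (15.625,-9.532) -> (20.911,-13.967) [heading=320, move]
LT 278: heading 320 -> 238
RT 135: heading 238 -> 103
FD 7: (20.911,-13.967) -> (19.336,-7.146) [heading=103, move]
RT 35: heading 103 -> 68
LT 90: heading 68 -> 158
Final: pos=(19.336,-7.146), heading=158, 0 segment(s) drawn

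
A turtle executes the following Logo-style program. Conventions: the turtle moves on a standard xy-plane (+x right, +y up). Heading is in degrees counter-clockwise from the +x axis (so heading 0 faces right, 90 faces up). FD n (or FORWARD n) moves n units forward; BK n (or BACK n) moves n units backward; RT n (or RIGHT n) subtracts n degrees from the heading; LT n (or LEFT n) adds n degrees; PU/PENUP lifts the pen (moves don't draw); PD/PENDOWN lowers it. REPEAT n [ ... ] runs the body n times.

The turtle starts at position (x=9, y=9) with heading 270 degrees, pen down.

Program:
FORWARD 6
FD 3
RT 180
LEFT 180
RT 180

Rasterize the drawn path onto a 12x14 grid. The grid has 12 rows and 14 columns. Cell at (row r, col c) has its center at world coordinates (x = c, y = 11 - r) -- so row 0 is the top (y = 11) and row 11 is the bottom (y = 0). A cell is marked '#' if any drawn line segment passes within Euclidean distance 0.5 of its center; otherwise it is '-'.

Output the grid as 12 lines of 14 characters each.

Segment 0: (9,9) -> (9,3)
Segment 1: (9,3) -> (9,0)

Answer: --------------
--------------
---------#----
---------#----
---------#----
---------#----
---------#----
---------#----
---------#----
---------#----
---------#----
---------#----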